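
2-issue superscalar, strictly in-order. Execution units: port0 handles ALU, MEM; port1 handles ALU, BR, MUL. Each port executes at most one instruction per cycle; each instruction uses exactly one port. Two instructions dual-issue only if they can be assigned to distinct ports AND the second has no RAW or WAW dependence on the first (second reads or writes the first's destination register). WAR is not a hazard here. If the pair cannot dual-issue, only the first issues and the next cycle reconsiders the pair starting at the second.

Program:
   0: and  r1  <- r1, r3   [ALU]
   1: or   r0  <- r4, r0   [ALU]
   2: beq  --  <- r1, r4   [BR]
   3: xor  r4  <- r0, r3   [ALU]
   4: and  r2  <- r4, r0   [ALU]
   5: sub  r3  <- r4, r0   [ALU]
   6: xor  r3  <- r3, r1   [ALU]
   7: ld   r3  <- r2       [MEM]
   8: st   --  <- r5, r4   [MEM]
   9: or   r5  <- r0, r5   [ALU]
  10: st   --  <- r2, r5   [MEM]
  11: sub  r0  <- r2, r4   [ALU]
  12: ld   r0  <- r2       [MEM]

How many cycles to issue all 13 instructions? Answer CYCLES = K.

CYCLES = 8

0. and.ALU;or.ALU @i0+i1  | dual
1. beq.BR;xor.ALU @i2+i3  | dual
2. and.ALU;sub.ALU @i4+i5  | dual
3. xor.ALU @i6  | WAW r3
4. ld.MEM @i7  | no-port MEM/MEM
5. st.MEM;or.ALU @i8+i9  | dual
6. st.MEM;sub.ALU @i10+i11  | dual
7. ld.MEM @i12  | tail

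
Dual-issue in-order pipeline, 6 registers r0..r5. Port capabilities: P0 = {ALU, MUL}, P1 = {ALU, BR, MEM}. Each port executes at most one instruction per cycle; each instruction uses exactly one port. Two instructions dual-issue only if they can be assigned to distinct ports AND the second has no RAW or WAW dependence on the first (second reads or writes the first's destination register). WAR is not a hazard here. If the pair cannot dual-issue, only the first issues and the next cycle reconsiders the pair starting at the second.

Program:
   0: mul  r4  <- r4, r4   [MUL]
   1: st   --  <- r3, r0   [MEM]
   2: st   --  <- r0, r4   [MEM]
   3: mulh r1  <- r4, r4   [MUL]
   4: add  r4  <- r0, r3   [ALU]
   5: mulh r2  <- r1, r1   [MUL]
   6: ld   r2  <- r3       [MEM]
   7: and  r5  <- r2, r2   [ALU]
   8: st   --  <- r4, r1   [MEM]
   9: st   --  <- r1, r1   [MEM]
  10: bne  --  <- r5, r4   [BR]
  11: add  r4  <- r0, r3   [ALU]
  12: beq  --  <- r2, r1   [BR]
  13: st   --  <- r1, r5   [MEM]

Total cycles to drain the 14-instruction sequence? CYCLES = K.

CYCLES = 9

#0 head=0: mul/st i0,i1 2-wide
#1 head=2: st/mulh i2,i3 2-wide
#2 head=4: add/mulh i4,i5 2-wide
#3 head=6: ld i6 RAW r2
#4 head=7: and/st i7,i8 2-wide
#5 head=9: st i9 no-port MEM/BR
#6 head=10: bne/add i10,i11 2-wide
#7 head=12: beq i12 no-port BR/MEM
#8 head=13: st i13 tail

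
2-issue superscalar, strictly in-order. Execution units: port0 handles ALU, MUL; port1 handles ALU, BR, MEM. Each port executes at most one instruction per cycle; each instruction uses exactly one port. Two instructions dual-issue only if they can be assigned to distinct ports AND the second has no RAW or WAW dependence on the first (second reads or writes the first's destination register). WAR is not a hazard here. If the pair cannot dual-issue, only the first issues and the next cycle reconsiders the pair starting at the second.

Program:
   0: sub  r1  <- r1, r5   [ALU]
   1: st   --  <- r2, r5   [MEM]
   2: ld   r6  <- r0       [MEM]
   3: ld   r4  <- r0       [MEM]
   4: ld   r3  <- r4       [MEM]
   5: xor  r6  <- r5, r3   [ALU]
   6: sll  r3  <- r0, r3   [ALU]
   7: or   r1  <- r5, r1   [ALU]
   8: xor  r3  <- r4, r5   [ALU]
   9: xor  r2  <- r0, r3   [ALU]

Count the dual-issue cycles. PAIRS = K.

PAIRS = 3

t=0 i0/i1:sub st ; pair
t=1 i2:ld ; no-port MEM/MEM
t=2 i3:ld ; no-port MEM/MEM
t=3 i4:ld ; RAW r3
t=4 i5/i6:xor sll ; pair
t=5 i7/i8:or xor ; pair
t=6 i9:xor ; tail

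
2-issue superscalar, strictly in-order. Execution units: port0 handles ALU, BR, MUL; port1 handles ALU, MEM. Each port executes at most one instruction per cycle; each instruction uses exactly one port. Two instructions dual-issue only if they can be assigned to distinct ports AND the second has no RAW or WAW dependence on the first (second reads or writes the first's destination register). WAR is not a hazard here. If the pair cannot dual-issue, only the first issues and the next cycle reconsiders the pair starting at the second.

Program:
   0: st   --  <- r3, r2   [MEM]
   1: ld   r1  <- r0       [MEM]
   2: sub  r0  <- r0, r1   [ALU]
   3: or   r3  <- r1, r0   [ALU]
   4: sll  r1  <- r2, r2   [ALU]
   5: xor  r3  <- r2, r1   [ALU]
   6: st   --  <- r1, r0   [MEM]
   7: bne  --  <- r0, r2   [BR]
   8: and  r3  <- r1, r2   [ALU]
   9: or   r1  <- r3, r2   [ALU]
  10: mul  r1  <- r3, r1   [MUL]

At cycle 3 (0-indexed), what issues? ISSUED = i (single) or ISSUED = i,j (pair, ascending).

ISSUED = 3,4

[0] i0  st.MEM  -- no-port MEM/MEM
[1] i1  ld.MEM  -- RAW r1
[2] i2  sub.ALU  -- RAW r0
[3] i3,i4  or.ALU+sll.ALU  -- pair
[4] i5,i6  xor.ALU+st.MEM  -- pair
[5] i7,i8  bne.BR+and.ALU  -- pair
[6] i9  or.ALU  -- RAW+WAW r1
[7] i10  mul.MUL  -- tail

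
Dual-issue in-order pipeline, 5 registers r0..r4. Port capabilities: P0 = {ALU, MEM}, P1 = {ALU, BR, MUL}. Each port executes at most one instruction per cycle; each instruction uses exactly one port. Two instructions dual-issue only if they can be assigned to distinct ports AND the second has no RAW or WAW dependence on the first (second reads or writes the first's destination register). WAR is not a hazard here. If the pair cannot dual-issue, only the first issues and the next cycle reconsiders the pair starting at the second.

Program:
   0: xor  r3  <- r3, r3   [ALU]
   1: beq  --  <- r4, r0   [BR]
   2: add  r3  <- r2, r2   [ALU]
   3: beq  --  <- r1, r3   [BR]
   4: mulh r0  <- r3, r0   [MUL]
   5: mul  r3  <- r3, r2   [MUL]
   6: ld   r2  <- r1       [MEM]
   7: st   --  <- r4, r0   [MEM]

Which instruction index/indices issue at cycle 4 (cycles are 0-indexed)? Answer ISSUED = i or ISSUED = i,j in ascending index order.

c0: i0,i1 xor.ALU+beq.BR  pair
c1: i2 add.ALU  RAW r3
c2: i3 beq.BR  no-port BR/MUL
c3: i4 mulh.MUL  no-port MUL/MUL
c4: i5,i6 mul.MUL+ld.MEM  pair
c5: i7 st.MEM  tail

ISSUED = 5,6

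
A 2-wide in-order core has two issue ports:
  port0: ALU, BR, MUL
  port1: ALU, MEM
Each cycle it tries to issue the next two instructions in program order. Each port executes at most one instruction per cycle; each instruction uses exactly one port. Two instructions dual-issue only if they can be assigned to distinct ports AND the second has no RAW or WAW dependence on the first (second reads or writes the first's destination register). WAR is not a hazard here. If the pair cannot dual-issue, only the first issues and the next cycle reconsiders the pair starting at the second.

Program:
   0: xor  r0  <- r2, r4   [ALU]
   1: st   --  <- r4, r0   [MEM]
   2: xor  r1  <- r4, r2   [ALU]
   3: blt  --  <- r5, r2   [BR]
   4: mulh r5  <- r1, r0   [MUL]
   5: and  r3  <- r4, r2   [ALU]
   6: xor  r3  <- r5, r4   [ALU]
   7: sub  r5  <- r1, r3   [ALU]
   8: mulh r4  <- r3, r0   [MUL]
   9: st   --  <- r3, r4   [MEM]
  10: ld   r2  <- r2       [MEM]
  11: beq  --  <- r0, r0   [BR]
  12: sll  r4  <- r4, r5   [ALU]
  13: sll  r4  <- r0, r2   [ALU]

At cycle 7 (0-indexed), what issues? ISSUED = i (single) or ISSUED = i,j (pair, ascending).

#0 head=0: xor i0 RAW r0
#1 head=1: st+xor i1&i2 dual
#2 head=3: blt i3 no-port BR/MUL
#3 head=4: mulh+and i4&i5 dual
#4 head=6: xor i6 RAW r3
#5 head=7: sub+mulh i7&i8 dual
#6 head=9: st i9 no-port MEM/MEM
#7 head=10: ld+beq i10&i11 dual
#8 head=12: sll i12 WAW r4
#9 head=13: sll i13 tail

ISSUED = 10,11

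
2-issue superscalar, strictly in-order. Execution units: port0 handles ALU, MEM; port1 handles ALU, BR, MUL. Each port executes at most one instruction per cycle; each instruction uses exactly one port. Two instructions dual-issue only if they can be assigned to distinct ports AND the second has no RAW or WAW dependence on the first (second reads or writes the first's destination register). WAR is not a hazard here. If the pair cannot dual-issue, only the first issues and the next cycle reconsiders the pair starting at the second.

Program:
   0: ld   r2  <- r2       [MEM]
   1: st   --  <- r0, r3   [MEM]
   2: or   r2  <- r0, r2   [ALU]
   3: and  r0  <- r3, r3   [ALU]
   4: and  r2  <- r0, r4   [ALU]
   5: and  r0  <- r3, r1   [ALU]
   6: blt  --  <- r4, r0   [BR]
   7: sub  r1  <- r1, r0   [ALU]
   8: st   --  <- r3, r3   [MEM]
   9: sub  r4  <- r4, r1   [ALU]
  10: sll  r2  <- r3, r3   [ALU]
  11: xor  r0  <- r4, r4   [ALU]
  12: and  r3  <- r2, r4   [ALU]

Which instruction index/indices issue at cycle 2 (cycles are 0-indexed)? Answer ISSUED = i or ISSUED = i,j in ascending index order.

  cy0 -> i0 (ld) no-port MEM/MEM
  cy1 -> i1&i2 (st;or) dual
  cy2 -> i3 (and) RAW r0
  cy3 -> i4&i5 (and;and) dual
  cy4 -> i6&i7 (blt;sub) dual
  cy5 -> i8&i9 (st;sub) dual
  cy6 -> i10&i11 (sll;xor) dual
  cy7 -> i12 (and) tail

ISSUED = 3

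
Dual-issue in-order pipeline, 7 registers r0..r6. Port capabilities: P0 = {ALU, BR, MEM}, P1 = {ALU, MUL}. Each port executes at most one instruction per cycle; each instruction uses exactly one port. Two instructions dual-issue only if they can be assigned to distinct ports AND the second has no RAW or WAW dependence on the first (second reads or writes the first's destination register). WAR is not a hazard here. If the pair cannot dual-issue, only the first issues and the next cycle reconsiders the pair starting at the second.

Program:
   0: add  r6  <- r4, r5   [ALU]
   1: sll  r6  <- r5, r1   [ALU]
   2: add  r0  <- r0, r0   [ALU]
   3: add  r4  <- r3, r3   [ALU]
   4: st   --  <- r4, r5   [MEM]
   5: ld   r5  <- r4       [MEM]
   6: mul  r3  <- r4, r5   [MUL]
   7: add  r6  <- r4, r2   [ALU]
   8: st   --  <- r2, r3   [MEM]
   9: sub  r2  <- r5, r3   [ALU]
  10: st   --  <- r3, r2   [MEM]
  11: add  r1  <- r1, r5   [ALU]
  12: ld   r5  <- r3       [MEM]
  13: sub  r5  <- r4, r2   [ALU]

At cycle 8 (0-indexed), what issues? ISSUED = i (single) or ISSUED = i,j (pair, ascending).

t=0 i0:add ; WAW r6
t=1 i1+i2:sll add ; 2-wide
t=2 i3:add ; RAW r4
t=3 i4:st ; no-port MEM/MEM
t=4 i5:ld ; RAW r5
t=5 i6+i7:mul add ; 2-wide
t=6 i8+i9:st sub ; 2-wide
t=7 i10+i11:st add ; 2-wide
t=8 i12:ld ; WAW r5
t=9 i13:sub ; tail

ISSUED = 12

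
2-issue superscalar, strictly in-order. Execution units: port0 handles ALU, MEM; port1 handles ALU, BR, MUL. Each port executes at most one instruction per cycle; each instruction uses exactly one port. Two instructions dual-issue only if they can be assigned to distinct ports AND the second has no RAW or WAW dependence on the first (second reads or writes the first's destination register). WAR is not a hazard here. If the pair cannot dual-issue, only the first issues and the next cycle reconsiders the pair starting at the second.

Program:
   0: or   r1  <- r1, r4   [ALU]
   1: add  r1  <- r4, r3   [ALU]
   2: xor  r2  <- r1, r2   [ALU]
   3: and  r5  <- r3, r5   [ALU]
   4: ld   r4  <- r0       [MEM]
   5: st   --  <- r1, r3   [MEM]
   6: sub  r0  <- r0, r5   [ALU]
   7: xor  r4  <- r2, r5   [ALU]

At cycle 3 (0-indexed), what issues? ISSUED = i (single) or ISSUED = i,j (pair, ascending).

  cy0 -> i0 (or.ALU) WAW r1
  cy1 -> i1 (add.ALU) RAW r1
  cy2 -> i2+i3 (xor.ALU+and.ALU) pair
  cy3 -> i4 (ld.MEM) no-port MEM/MEM
  cy4 -> i5+i6 (st.MEM+sub.ALU) pair
  cy5 -> i7 (xor.ALU) tail

ISSUED = 4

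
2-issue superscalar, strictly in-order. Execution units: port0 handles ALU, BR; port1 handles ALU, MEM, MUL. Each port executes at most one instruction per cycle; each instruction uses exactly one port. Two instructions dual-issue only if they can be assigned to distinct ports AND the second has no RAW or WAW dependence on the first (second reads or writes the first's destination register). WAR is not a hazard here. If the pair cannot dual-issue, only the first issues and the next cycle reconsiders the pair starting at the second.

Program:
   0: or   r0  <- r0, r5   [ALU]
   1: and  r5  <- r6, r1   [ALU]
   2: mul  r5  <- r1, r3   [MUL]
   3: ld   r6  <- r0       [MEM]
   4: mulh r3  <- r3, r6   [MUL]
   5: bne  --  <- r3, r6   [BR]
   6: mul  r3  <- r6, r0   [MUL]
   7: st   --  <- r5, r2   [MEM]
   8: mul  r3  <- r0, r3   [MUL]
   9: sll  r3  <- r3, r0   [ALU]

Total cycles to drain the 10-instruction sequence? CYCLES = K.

[0] i0+i1  or.ALU and.ALU  -- pair
[1] i2  mul.MUL  -- no-port MUL/MEM
[2] i3  ld.MEM  -- no-port MEM/MUL
[3] i4  mulh.MUL  -- RAW r3
[4] i5+i6  bne.BR mul.MUL  -- pair
[5] i7  st.MEM  -- no-port MEM/MUL
[6] i8  mul.MUL  -- RAW+WAW r3
[7] i9  sll.ALU  -- tail

CYCLES = 8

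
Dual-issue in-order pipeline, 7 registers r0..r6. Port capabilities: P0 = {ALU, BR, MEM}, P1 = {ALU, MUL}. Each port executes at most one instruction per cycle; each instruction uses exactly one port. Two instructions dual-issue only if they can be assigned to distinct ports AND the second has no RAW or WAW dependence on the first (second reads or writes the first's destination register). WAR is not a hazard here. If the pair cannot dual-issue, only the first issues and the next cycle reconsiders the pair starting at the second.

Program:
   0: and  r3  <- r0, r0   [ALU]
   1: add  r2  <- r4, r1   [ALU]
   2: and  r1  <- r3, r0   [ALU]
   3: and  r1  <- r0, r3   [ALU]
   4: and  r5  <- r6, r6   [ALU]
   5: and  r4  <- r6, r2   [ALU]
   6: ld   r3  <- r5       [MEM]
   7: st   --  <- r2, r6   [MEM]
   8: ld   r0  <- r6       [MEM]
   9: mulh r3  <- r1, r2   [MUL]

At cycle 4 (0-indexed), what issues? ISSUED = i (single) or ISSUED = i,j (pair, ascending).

  cy0 -> i0,i1 (and.ALU;add.ALU) 2-wide
  cy1 -> i2 (and.ALU) WAW r1
  cy2 -> i3,i4 (and.ALU;and.ALU) 2-wide
  cy3 -> i5,i6 (and.ALU;ld.MEM) 2-wide
  cy4 -> i7 (st.MEM) no-port MEM/MEM
  cy5 -> i8,i9 (ld.MEM;mulh.MUL) 2-wide

ISSUED = 7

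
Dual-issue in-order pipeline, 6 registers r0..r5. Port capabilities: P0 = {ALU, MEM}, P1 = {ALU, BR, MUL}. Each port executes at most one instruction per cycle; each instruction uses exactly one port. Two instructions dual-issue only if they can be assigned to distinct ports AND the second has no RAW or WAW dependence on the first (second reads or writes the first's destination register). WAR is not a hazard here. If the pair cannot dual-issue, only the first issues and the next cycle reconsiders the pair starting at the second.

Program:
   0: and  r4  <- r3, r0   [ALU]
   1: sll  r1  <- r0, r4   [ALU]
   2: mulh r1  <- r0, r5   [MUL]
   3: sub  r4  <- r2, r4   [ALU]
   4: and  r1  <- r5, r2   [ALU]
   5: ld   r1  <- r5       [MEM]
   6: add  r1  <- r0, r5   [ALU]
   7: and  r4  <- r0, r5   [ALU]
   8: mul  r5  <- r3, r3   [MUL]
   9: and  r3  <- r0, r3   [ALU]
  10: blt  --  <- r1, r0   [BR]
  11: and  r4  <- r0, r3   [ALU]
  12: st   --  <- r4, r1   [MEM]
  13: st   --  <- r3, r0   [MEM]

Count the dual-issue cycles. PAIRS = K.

PAIRS = 4

c0: i0 and.ALU  RAW r4
c1: i1 sll.ALU  WAW r1
c2: i2,i3 mulh.MUL sub.ALU  pair
c3: i4 and.ALU  WAW r1
c4: i5 ld.MEM  WAW r1
c5: i6,i7 add.ALU and.ALU  pair
c6: i8,i9 mul.MUL and.ALU  pair
c7: i10,i11 blt.BR and.ALU  pair
c8: i12 st.MEM  no-port MEM/MEM
c9: i13 st.MEM  tail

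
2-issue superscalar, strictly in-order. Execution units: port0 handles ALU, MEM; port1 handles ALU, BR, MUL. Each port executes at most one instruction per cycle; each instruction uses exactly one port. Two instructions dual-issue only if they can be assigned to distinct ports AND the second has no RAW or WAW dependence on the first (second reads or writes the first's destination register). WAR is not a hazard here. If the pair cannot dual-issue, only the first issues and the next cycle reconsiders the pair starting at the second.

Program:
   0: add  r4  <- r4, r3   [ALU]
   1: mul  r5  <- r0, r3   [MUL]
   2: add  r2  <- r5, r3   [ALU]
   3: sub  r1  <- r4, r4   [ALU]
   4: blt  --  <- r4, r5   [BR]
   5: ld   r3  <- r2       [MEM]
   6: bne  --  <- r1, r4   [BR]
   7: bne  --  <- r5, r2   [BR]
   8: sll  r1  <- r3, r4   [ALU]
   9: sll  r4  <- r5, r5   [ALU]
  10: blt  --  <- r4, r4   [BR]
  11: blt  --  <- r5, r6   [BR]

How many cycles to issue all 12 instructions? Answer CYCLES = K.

#0 head=0: add+mul i0&i1 2-wide
#1 head=2: add+sub i2&i3 2-wide
#2 head=4: blt+ld i4&i5 2-wide
#3 head=6: bne i6 no-port BR/BR
#4 head=7: bne+sll i7&i8 2-wide
#5 head=9: sll i9 RAW r4
#6 head=10: blt i10 no-port BR/BR
#7 head=11: blt i11 tail

CYCLES = 8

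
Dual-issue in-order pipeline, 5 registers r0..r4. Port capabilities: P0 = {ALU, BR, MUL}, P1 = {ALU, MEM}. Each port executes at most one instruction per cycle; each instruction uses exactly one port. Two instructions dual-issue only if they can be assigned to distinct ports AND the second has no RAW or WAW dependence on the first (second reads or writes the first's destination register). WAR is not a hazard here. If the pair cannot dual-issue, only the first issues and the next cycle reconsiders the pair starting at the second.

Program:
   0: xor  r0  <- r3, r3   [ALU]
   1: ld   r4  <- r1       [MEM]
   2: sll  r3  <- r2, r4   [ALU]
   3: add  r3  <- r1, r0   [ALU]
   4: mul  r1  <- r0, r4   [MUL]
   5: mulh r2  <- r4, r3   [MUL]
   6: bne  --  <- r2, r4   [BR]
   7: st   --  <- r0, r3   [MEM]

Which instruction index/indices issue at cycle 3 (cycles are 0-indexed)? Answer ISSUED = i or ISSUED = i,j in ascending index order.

0. xor+ld @i0&i1  | dual
1. sll @i2  | WAW r3
2. add+mul @i3&i4  | dual
3. mulh @i5  | no-port MUL/BR
4. bne+st @i6&i7  | dual

ISSUED = 5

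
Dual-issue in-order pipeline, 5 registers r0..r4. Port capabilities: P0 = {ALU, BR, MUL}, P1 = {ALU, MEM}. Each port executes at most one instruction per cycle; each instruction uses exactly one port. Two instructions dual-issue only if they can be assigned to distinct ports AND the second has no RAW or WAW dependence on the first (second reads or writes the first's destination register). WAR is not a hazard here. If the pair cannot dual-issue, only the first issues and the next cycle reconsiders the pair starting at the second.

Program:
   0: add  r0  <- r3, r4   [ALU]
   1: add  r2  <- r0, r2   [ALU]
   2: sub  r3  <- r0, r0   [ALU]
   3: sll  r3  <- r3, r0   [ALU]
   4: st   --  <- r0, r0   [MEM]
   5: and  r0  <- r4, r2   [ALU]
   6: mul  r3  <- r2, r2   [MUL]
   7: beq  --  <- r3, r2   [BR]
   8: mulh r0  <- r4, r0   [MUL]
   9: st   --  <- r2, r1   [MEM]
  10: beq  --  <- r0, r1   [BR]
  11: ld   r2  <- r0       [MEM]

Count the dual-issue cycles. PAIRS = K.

PAIRS = 5

[0] i0  add.ALU  -- RAW r0
[1] i1/i2  add.ALU;sub.ALU  -- pair
[2] i3/i4  sll.ALU;st.MEM  -- pair
[3] i5/i6  and.ALU;mul.MUL  -- pair
[4] i7  beq.BR  -- no-port BR/MUL
[5] i8/i9  mulh.MUL;st.MEM  -- pair
[6] i10/i11  beq.BR;ld.MEM  -- pair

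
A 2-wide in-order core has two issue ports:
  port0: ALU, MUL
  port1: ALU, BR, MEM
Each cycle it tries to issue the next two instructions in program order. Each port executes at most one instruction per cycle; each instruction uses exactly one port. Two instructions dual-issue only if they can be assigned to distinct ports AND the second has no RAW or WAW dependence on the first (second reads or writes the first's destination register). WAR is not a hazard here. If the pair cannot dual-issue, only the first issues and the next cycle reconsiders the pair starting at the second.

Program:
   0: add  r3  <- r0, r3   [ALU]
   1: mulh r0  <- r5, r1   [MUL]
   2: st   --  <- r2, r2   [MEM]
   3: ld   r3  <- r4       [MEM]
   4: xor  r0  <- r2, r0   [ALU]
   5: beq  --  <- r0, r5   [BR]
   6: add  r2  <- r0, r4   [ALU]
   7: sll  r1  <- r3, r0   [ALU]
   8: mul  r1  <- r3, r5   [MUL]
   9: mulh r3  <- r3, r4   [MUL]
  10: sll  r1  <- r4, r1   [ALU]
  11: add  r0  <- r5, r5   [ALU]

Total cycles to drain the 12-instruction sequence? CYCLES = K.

#0 head=0: add.ALU mulh.MUL i0&i1 2-wide
#1 head=2: st.MEM i2 no-port MEM/MEM
#2 head=3: ld.MEM xor.ALU i3&i4 2-wide
#3 head=5: beq.BR add.ALU i5&i6 2-wide
#4 head=7: sll.ALU i7 WAW r1
#5 head=8: mul.MUL i8 no-port MUL/MUL
#6 head=9: mulh.MUL sll.ALU i9&i10 2-wide
#7 head=11: add.ALU i11 tail

CYCLES = 8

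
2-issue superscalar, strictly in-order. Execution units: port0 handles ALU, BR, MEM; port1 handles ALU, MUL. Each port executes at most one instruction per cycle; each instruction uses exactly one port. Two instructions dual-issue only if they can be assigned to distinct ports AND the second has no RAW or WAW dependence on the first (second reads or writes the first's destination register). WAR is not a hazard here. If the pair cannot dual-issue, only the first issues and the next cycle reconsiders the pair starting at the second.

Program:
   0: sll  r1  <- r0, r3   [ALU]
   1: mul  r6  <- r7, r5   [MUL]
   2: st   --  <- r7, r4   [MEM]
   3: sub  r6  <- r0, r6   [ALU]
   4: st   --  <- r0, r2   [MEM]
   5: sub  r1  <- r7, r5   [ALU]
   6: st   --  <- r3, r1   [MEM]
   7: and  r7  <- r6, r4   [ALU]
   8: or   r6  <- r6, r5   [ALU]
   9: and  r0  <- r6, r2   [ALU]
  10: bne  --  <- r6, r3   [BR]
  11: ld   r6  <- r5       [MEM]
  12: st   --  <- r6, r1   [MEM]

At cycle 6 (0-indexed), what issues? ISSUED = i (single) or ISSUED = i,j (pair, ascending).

#0 head=0: sll;mul i0/i1 dual
#1 head=2: st;sub i2/i3 dual
#2 head=4: st;sub i4/i5 dual
#3 head=6: st;and i6/i7 dual
#4 head=8: or i8 RAW r6
#5 head=9: and;bne i9/i10 dual
#6 head=11: ld i11 no-port MEM/MEM
#7 head=12: st i12 tail

ISSUED = 11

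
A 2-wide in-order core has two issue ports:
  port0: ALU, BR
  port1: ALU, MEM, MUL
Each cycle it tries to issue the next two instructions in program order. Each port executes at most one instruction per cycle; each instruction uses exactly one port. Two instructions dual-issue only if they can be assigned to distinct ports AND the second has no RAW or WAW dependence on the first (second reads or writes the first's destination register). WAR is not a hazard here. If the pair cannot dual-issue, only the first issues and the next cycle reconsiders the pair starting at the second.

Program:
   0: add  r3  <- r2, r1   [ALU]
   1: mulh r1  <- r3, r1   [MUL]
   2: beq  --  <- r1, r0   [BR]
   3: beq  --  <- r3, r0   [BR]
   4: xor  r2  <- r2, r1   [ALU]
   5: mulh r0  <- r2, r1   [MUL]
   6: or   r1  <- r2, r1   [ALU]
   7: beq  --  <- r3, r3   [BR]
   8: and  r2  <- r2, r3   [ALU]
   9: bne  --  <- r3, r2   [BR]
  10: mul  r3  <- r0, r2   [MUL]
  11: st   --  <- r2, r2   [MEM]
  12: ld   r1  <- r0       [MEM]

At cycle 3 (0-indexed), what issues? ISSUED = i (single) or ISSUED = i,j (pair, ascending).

0. add.ALU @i0  | RAW r3
1. mulh.MUL @i1  | RAW r1
2. beq.BR @i2  | no-port BR/BR
3. beq.BR/xor.ALU @i3/i4  | pair
4. mulh.MUL/or.ALU @i5/i6  | pair
5. beq.BR/and.ALU @i7/i8  | pair
6. bne.BR/mul.MUL @i9/i10  | pair
7. st.MEM @i11  | no-port MEM/MEM
8. ld.MEM @i12  | tail

ISSUED = 3,4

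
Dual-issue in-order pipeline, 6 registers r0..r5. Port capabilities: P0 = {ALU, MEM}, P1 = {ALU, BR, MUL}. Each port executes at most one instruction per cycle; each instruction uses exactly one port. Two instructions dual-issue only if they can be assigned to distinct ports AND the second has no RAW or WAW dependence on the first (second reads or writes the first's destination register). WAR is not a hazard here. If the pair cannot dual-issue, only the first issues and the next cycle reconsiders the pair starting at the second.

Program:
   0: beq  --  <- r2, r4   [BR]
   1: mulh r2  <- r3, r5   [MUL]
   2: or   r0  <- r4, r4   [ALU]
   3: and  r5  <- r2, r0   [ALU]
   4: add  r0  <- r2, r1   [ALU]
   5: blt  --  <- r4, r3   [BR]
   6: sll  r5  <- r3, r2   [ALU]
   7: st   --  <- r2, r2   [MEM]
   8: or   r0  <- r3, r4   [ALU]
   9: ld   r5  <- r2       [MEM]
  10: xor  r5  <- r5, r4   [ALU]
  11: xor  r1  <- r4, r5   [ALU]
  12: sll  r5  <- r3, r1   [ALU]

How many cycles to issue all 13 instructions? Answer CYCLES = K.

#0 head=0: beq.BR i0 no-port BR/MUL
#1 head=1: mulh.MUL or.ALU i1&i2 dual
#2 head=3: and.ALU add.ALU i3&i4 dual
#3 head=5: blt.BR sll.ALU i5&i6 dual
#4 head=7: st.MEM or.ALU i7&i8 dual
#5 head=9: ld.MEM i9 RAW+WAW r5
#6 head=10: xor.ALU i10 RAW r5
#7 head=11: xor.ALU i11 RAW r1
#8 head=12: sll.ALU i12 tail

CYCLES = 9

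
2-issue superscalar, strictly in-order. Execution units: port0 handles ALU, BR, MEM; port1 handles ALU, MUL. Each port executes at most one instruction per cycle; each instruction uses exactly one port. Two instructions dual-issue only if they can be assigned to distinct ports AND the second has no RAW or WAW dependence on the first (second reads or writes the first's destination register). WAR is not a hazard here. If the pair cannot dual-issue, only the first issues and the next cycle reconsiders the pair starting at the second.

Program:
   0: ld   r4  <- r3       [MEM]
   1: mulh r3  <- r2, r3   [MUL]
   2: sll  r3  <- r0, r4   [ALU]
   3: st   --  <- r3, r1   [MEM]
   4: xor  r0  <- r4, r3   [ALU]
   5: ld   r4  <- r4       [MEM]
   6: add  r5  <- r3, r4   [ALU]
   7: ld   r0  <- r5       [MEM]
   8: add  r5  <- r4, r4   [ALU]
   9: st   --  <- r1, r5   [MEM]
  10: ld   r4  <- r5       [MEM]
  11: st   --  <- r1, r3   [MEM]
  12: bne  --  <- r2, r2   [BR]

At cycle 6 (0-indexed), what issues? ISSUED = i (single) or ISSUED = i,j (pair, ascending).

[0] i0,i1  ld.MEM mulh.MUL  -- pair
[1] i2  sll.ALU  -- RAW r3
[2] i3,i4  st.MEM xor.ALU  -- pair
[3] i5  ld.MEM  -- RAW r4
[4] i6  add.ALU  -- RAW r5
[5] i7,i8  ld.MEM add.ALU  -- pair
[6] i9  st.MEM  -- no-port MEM/MEM
[7] i10  ld.MEM  -- no-port MEM/MEM
[8] i11  st.MEM  -- no-port MEM/BR
[9] i12  bne.BR  -- tail

ISSUED = 9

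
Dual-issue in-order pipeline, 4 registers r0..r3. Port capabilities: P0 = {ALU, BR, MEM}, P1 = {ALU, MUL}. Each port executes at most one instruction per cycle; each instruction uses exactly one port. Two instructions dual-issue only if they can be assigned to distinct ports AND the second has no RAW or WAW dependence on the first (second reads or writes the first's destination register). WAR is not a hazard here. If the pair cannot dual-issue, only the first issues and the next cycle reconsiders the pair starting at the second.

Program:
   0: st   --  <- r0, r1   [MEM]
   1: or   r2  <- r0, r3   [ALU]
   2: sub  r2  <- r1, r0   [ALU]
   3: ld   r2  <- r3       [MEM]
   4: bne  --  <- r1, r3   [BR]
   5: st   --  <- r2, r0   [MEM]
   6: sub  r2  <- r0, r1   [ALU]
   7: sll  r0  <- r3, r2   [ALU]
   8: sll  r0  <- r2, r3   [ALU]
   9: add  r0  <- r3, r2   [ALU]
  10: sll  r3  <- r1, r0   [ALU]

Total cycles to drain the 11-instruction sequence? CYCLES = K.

CYCLES = 9

c0: i0+i1 st;or  dual
c1: i2 sub  WAW r2
c2: i3 ld  no-port MEM/BR
c3: i4 bne  no-port BR/MEM
c4: i5+i6 st;sub  dual
c5: i7 sll  WAW r0
c6: i8 sll  WAW r0
c7: i9 add  RAW r0
c8: i10 sll  tail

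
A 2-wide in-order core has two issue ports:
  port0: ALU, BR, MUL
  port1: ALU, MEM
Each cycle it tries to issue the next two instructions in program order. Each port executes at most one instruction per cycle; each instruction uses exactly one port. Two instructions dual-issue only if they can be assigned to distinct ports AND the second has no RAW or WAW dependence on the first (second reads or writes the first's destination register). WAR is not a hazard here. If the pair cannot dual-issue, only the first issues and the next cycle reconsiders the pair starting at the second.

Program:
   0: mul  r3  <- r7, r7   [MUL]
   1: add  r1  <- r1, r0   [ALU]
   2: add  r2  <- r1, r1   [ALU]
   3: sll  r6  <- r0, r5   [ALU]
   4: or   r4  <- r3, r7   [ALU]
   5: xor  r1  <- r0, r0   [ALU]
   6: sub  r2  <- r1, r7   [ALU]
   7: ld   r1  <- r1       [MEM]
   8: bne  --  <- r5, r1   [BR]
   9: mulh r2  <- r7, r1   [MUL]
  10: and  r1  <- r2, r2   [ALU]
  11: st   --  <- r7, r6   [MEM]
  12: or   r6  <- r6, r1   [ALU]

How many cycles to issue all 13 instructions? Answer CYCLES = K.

0. mul.MUL+add.ALU @i0/i1  | dual
1. add.ALU+sll.ALU @i2/i3  | dual
2. or.ALU+xor.ALU @i4/i5  | dual
3. sub.ALU+ld.MEM @i6/i7  | dual
4. bne.BR @i8  | no-port BR/MUL
5. mulh.MUL @i9  | RAW r2
6. and.ALU+st.MEM @i10/i11  | dual
7. or.ALU @i12  | tail

CYCLES = 8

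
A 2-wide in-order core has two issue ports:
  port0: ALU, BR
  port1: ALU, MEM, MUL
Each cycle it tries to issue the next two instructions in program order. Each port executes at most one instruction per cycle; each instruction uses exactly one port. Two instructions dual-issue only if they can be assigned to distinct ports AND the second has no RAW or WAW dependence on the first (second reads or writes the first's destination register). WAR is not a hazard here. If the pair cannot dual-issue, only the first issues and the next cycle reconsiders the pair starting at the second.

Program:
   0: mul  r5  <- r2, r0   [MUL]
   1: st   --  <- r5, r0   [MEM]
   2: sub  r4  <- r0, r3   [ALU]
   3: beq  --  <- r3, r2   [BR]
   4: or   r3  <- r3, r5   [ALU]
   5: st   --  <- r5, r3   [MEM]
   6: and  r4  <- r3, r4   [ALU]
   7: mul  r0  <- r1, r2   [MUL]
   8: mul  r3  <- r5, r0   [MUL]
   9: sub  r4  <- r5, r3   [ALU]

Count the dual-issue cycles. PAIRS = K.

PAIRS = 3

0. mul @i0  | no-port MUL/MEM
1. st;sub @i1&i2  | dual
2. beq;or @i3&i4  | dual
3. st;and @i5&i6  | dual
4. mul @i7  | no-port MUL/MUL
5. mul @i8  | RAW r3
6. sub @i9  | tail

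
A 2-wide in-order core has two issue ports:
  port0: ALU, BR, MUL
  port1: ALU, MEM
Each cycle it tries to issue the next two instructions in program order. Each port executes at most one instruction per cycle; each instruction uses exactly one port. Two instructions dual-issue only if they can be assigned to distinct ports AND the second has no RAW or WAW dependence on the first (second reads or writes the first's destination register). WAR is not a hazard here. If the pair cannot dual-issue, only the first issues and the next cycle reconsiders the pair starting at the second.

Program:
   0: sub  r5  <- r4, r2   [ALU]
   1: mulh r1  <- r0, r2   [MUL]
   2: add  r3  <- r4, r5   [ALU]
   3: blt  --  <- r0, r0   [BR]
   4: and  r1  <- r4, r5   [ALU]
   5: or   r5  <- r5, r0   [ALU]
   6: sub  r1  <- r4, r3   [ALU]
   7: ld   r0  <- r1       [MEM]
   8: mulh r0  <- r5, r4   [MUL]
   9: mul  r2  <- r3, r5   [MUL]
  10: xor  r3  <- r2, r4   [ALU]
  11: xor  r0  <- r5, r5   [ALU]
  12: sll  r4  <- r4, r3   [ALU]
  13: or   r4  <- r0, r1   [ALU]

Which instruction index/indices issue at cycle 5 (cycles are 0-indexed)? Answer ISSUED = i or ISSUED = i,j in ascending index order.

ISSUED = 8

[0] i0+i1  sub mulh  -- pair
[1] i2+i3  add blt  -- pair
[2] i4+i5  and or  -- pair
[3] i6  sub  -- RAW r1
[4] i7  ld  -- WAW r0
[5] i8  mulh  -- no-port MUL/MUL
[6] i9  mul  -- RAW r2
[7] i10+i11  xor xor  -- pair
[8] i12  sll  -- WAW r4
[9] i13  or  -- tail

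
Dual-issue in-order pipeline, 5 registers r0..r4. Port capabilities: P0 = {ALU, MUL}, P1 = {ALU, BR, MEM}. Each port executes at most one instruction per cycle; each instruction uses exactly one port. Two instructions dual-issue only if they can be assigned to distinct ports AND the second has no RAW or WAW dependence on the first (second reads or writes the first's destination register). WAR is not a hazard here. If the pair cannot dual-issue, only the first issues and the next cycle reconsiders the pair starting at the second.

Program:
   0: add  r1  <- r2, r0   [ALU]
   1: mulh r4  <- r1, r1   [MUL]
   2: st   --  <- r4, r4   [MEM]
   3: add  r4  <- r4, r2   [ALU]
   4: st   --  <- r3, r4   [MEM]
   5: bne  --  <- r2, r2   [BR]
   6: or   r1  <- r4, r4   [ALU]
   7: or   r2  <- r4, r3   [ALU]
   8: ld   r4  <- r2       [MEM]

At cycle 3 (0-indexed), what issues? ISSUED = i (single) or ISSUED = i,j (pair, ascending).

c0: i0 add.ALU  RAW r1
c1: i1 mulh.MUL  RAW r4
c2: i2,i3 st.MEM+add.ALU  2-wide
c3: i4 st.MEM  no-port MEM/BR
c4: i5,i6 bne.BR+or.ALU  2-wide
c5: i7 or.ALU  RAW r2
c6: i8 ld.MEM  tail

ISSUED = 4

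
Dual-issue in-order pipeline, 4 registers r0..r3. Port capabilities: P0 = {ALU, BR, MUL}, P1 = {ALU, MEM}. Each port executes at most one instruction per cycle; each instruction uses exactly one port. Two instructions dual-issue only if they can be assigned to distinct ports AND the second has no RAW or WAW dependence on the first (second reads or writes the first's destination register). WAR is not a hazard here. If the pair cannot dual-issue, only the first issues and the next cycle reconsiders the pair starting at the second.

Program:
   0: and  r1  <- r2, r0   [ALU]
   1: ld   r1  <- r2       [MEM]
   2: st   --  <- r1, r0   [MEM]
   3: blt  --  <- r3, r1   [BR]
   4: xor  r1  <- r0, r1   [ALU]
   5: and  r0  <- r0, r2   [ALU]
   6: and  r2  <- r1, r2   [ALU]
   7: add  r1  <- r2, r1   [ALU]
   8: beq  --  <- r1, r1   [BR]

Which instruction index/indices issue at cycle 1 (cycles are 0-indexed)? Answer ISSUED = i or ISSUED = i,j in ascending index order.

#0 head=0: and i0 WAW r1
#1 head=1: ld i1 no-port MEM/MEM
#2 head=2: st+blt i2+i3 2-wide
#3 head=4: xor+and i4+i5 2-wide
#4 head=6: and i6 RAW r2
#5 head=7: add i7 RAW r1
#6 head=8: beq i8 tail

ISSUED = 1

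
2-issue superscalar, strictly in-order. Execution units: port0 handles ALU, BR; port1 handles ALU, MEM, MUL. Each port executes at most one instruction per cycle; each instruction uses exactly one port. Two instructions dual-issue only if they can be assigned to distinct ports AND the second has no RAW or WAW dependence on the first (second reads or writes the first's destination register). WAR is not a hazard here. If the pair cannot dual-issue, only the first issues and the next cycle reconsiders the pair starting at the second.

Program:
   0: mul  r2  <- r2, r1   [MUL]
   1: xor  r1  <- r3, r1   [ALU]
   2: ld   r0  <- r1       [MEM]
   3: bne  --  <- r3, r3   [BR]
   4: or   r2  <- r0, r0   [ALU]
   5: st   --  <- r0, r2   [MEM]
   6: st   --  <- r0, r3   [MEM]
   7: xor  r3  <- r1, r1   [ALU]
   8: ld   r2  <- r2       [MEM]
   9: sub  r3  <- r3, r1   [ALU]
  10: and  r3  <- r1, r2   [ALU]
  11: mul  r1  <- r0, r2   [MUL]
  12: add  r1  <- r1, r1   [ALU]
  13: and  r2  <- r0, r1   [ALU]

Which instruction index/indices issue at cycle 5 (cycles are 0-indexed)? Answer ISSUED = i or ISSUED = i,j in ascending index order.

#0 head=0: mul xor i0,i1 2-wide
#1 head=2: ld bne i2,i3 2-wide
#2 head=4: or i4 RAW r2
#3 head=5: st i5 no-port MEM/MEM
#4 head=6: st xor i6,i7 2-wide
#5 head=8: ld sub i8,i9 2-wide
#6 head=10: and mul i10,i11 2-wide
#7 head=12: add i12 RAW r1
#8 head=13: and i13 tail

ISSUED = 8,9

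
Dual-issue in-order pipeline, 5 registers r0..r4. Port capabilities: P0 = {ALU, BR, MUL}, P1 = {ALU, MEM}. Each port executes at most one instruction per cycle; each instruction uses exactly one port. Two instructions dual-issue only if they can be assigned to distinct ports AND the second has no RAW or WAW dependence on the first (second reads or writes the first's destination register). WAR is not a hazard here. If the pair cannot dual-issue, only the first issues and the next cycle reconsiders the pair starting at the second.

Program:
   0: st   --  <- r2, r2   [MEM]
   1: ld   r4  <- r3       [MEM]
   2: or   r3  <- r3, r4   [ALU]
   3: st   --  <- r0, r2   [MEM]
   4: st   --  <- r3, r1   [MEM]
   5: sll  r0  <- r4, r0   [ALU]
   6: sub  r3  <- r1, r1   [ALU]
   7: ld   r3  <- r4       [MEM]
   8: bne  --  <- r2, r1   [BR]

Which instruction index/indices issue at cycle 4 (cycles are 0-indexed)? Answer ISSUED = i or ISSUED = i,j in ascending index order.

ISSUED = 6

c0: i0 st.MEM  no-port MEM/MEM
c1: i1 ld.MEM  RAW r4
c2: i2,i3 or.ALU st.MEM  dual
c3: i4,i5 st.MEM sll.ALU  dual
c4: i6 sub.ALU  WAW r3
c5: i7,i8 ld.MEM bne.BR  dual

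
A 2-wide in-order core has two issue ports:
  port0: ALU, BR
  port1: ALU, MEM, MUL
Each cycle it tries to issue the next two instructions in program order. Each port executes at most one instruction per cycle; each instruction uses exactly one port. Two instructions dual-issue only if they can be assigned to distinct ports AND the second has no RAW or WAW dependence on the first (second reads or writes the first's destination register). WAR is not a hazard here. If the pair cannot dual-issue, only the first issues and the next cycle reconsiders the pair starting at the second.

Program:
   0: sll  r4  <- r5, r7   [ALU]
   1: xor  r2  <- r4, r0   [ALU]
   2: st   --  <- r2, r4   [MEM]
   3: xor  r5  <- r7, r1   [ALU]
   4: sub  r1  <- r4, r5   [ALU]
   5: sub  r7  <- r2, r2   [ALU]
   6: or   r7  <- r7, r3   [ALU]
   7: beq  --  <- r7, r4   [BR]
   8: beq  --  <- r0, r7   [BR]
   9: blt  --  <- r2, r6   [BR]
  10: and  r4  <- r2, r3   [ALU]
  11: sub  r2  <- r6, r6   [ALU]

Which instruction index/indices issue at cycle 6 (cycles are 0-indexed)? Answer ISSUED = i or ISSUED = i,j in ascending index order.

ISSUED = 8

0. sll @i0  | RAW r4
1. xor @i1  | RAW r2
2. st;xor @i2+i3  | 2-wide
3. sub;sub @i4+i5  | 2-wide
4. or @i6  | RAW r7
5. beq @i7  | no-port BR/BR
6. beq @i8  | no-port BR/BR
7. blt;and @i9+i10  | 2-wide
8. sub @i11  | tail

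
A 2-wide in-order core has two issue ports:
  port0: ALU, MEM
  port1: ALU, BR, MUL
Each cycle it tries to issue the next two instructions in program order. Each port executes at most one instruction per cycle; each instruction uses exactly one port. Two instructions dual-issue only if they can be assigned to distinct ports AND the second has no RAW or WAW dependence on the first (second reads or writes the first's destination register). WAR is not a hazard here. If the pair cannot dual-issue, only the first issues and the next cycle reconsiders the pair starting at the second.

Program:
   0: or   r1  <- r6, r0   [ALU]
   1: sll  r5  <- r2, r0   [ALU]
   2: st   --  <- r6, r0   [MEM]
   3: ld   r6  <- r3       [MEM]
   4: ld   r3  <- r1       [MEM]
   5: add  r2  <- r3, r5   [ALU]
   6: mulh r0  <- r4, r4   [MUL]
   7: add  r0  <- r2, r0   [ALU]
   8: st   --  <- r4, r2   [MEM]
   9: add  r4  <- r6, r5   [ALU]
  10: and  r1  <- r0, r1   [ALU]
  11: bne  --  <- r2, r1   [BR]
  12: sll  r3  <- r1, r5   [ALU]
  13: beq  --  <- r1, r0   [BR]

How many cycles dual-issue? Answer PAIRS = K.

PAIRS = 5

#0 head=0: or;sll i0,i1 pair
#1 head=2: st i2 no-port MEM/MEM
#2 head=3: ld i3 no-port MEM/MEM
#3 head=4: ld i4 RAW r3
#4 head=5: add;mulh i5,i6 pair
#5 head=7: add;st i7,i8 pair
#6 head=9: add;and i9,i10 pair
#7 head=11: bne;sll i11,i12 pair
#8 head=13: beq i13 tail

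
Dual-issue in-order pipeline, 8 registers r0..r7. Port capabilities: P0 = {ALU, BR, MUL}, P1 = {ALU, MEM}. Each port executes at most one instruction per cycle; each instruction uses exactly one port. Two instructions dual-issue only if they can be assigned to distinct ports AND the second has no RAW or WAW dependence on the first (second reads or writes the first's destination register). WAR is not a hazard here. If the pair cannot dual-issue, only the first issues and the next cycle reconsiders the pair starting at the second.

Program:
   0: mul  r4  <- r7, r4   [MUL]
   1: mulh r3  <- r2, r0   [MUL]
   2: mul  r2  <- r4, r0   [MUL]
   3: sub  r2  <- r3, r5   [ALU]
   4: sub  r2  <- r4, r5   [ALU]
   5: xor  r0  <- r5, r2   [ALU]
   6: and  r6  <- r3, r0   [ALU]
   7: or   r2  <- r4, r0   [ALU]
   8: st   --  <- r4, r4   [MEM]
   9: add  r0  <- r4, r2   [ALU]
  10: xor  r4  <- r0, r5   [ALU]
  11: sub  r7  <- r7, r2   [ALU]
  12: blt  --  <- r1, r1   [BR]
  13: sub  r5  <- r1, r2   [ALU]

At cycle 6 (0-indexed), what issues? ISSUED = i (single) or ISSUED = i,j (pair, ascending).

c0: i0 mul  no-port MUL/MUL
c1: i1 mulh  no-port MUL/MUL
c2: i2 mul  WAW r2
c3: i3 sub  WAW r2
c4: i4 sub  RAW r2
c5: i5 xor  RAW r0
c6: i6&i7 and+or  pair
c7: i8&i9 st+add  pair
c8: i10&i11 xor+sub  pair
c9: i12&i13 blt+sub  pair

ISSUED = 6,7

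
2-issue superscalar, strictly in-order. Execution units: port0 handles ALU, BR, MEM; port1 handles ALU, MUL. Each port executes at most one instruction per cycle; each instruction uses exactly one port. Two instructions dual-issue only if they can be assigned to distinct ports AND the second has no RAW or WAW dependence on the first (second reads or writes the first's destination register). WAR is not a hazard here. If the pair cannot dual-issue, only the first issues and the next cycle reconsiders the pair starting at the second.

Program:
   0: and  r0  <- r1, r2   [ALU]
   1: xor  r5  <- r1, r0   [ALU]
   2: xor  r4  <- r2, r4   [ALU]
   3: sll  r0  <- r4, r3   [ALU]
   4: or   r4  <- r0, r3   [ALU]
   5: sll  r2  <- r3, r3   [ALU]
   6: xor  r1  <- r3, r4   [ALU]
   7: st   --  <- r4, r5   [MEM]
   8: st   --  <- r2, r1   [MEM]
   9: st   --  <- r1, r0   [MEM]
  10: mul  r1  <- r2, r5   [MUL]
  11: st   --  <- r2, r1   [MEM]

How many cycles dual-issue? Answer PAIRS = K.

PAIRS = 4

[0] i0  and  -- RAW r0
[1] i1+i2  xor xor  -- 2-wide
[2] i3  sll  -- RAW r0
[3] i4+i5  or sll  -- 2-wide
[4] i6+i7  xor st  -- 2-wide
[5] i8  st  -- no-port MEM/MEM
[6] i9+i10  st mul  -- 2-wide
[7] i11  st  -- tail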